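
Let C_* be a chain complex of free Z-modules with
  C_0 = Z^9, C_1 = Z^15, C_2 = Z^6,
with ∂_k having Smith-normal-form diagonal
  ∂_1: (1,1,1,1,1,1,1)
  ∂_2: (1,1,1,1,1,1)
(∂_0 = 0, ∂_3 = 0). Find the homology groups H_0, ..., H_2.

H_0: b_0 = 9 − 0 − 7 = 2; torsion from ∂_1 factors > 1: none. So H_0 = Z^2.
H_1: b_1 = 15 − 7 − 6 = 2; torsion from ∂_2 factors > 1: none. So H_1 = Z^2.
H_2: b_2 = 6 − 6 − 0 = 0; torsion from ∂_3 factors > 1: none. So H_2 = 0.

H_0 = Z^2,  H_1 = Z^2,  H_2 = 0.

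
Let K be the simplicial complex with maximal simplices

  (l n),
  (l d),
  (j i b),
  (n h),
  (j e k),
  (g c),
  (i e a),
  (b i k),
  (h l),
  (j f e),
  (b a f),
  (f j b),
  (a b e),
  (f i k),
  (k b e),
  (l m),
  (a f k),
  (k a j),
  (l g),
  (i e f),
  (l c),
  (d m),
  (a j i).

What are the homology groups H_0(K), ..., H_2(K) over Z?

Order the vertices as a < b < c < d < e < f < g < h < i < j < k < l < m < n. Listing each simplex with vertices in this order, K has dimension 2 with simplices:

  0-simplices (14): a, b, c, d, e, f, g, h, i, j, k, l, m, n
  1-simplices (30): ab, ae, af, ai, aj, ak, be, bf, bi, bj, bk, cg, cl, dl, dm, ef, ei, ej, ek, fi, fj, fk, gl, hl, hn, ij, ik, jk, lm, ln
  2-simplices (14): abe, abf, aei, afk, aij, ajk, bek, bfj, bij, bik, efi, efj, ejk, fik

so the chain groups are C_0 ≅ Z^14, C_1 ≅ Z^30, C_2 ≅ Z^14.

∂_1: C_1 → C_0 maps an edge to its endpoints' difference, ∂[p,q] = q − p.
The 14×30 boundary matrix has rank 12 and Smith normal form diag(1,1,1,1,1,1,1,1,1,1,1,1).

∂_2: C_2 → C_1 maps a triangle to the signed sum of its edges. For instance
  ∂ejk = jk − ek + ej,
  ∂abf = bf − af + ab.
The 30×14 boundary matrix has rank 13 and Smith normal form diag(1,1,1,1,1,1,1,1,1,1,1,1,1).

Computing H_k = (kernel of ∂_k) / (image of ∂_{k+1}):

  H_0: rank C_0 − rank ∂_1 = 14 − 12 = 2, and the invariant factors of ∂_1 are all 1, so H_0 ≅ Z^2.
  H_1: rank ker ∂_1 − rank ∂_2 = (30 − 12) − 13 = 5, and the invariant factors of ∂_2 are all 1, so H_1 ≅ Z^5.
  H_2: rank ker ∂_2 − rank ∂_3 = (14 − 13) − 0 = 1, and there is no ∂_3, so H_2 ≅ Z.

H_0 = Z^2,  H_1 = Z^5,  H_2 = Z.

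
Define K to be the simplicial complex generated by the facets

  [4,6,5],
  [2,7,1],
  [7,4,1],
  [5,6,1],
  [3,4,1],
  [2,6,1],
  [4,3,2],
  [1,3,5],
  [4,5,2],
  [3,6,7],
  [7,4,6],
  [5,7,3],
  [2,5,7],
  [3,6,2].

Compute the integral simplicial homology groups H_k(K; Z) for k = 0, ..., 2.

Order the vertices as 1 < 2 < 3 < 4 < 5 < 6 < 7. Listing each simplex with vertices in this order, K has dimension 2 with simplices:

  0-simplices (7): [1], [2], [3], [4], [5], [6], [7]
  1-simplices (21): [1,2], [1,3], [1,4], [1,5], [1,6], [1,7], [2,3], [2,4], [2,5], [2,6], [2,7], [3,4], [3,5], [3,6], [3,7], [4,5], [4,6], [4,7], [5,6], [5,7], [6,7]
  2-simplices (14): [1,2,6], [1,2,7], [1,3,4], [1,3,5], [1,4,7], [1,5,6], [2,3,4], [2,3,6], [2,4,5], [2,5,7], [3,5,7], [3,6,7], [4,5,6], [4,6,7]

so the chain groups are C_0 ≅ Z^7, C_1 ≅ Z^21, C_2 ≅ Z^14.

The boundary map ∂_1: C_1 → C_0 is given by ∂[p,q] = [q] − [p]. For instance
  ∂[2,5] = [5] − [2].
This gives a 7×21 integer matrix of rank 6; reducing to Smith normal form yields diagonal entries (1,1,1,1,1,1).

Boundary ∂_2: C_2 → C_1 acts by ∂[p,q,r] = [q,r] − [p,r] + [p,q]. For instance
  ∂[1,2,7] = [2,7] − [1,7] + [1,2],
  ∂[2,3,6] = [3,6] − [2,6] + [2,3].
This gives a 21×14 integer matrix of rank 13; reducing to Smith normal form yields diagonal entries (1,1,1,1,1,1,1,1,1,1,1,1,1).

Now H_k = ker ∂_k / im ∂_{k+1}, so:

  H_0: rank C_0 − rank ∂_1 = 7 − 6 = 1, and the invariant factors of ∂_1 are all 1, so H_0 = Z.
  H_1: rank ker ∂_1 − rank ∂_2 = (21 − 6) − 13 = 2, and the invariant factors of ∂_2 are all 1, so H_1 = Z^2.
  H_2: rank ker ∂_2 − rank ∂_3 = (14 − 13) − 0 = 1, and there is no ∂_3, so H_2 = Z.

H_0 ≅ Z,  H_1 ≅ Z^2,  H_2 ≅ Z.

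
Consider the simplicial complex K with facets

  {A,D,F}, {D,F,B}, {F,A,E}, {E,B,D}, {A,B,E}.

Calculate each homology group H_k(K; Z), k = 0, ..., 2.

H_0 = Z,  H_1 = Z,  H_2 = 0.

We work with the vertex ordering A < B < D < E < F. The simplices of K, each written with vertices in increasing order, are:

  0-simplices (5): A, B, D, E, F
  1-simplices (10): AB, AD, AE, AF, BD, BE, BF, DE, DF, EF
  2-simplices (5): ABE, ADF, AEF, BDE, BDF

Hence C_0 ≅ Z^5, C_1 ≅ Z^10, C_2 ≅ Z^5.

Boundary ∂_1: C_1 → C_0 maps an edge to its endpoints' difference, ∂[p,q] = q − p. For instance
  ∂AB = B − A.
The resulting 5×10 matrix has rank 4, and its Smith normal form has invariant factors (1,1,1,1).

The boundary map ∂_2: C_2 → C_1 acts by ∂[p,q,r] = [q,r] − [p,r] + [p,q]. For instance
  ∂BDF = DF − BF + BD,
  ∂BDE = DE − BE + BD.
As a 10×5 matrix over Z this has rank 5, with invariant factors (1,1,1,1,1).

From H_k ≅ ker(∂_k) / im(∂_{k+1}) we obtain:

  H_0: rank C_0 − rank ∂_1 = 5 − 4 = 1, and the invariant factors of ∂_1 are all 1, so H_0 ≅ Z.
  H_1: rank ker ∂_1 − rank ∂_2 = (10 − 4) − 5 = 1, and the invariant factors of ∂_2 are all 1, so H_1 ≅ Z.
  H_2: rank ker ∂_2 − rank ∂_3 = (5 − 5) − 0 = 0, and there is no ∂_3, so H_2 ≅ 0.

As a check, the Euler characteristic is 5 − 10 + 5 = 0, which agrees with 1 − 1 + 0 = 0.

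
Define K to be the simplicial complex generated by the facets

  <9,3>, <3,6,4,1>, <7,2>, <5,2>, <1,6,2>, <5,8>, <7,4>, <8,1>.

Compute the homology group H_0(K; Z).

Order the vertices as 1 < 2 < 3 < 4 < 5 < 6 < 7 < 8 < 9. Listing each simplex with vertices in this order, K has dimension 3 with simplices:

  0-simplices (9): [1], [2], [3], [4], [5], [6], [7], [8], [9]
  1-simplices (14): [1,2], [1,3], [1,4], [1,6], [1,8], [2,5], [2,6], [2,7], [3,4], [3,6], [3,9], [4,6], [4,7], [5,8]
  2-simplices (5): [1,2,6], [1,3,4], [1,3,6], [1,4,6], [3,4,6]
  3-simplices (1): [1,3,4,6]

Hence C_0 ≅ Z^9, C_1 ≅ Z^14, C_2 ≅ Z^5, C_3 ≅ Z^1.

The boundary map ∂_1: C_1 → C_0 sends each edge [p,q] (with p < q) to q − p. For instance
  ∂[3,4] = [4] − [3].
The 9×14 boundary matrix has rank 8 and Smith normal form diag(1,1,1,1,1,1,1,1).

Boundary ∂_2: C_2 → C_1 maps a triangle to the signed sum of its edges. For instance
  ∂[3,4,6] = [4,6] − [3,6] + [3,4],
  ∂[1,2,6] = [2,6] − [1,6] + [1,2].
This gives a 14×5 integer matrix of rank 4; reducing to Smith normal form yields diagonal entries (1,1,1,1).

The boundary map ∂_3: C_3 → C_2 sends each 3-simplex σ to the alternating sum Σ_i (−1)^i (σ with its i-th vertex removed). For instance
  ∂[1,3,4,6] = [3,4,6] − [1,4,6] + [1,3,6] − [1,3,4].
The 5×1 boundary matrix has rank 1 and Smith normal form diag(1).

From H_k ≅ ker(∂_k) / im(∂_{k+1}) we obtain:

  H_0: rank C_0 − rank ∂_1 = 9 − 8 = 1, and the invariant factors of ∂_1 are all 1, so H_0 = Z.

H_0 ≅ Z.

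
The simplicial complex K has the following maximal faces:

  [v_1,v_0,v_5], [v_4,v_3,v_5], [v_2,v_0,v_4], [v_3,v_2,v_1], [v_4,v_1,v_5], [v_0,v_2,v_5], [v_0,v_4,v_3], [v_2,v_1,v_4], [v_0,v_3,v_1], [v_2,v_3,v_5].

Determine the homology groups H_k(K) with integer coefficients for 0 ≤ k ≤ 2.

Order the vertices as v_0 < v_1 < v_2 < v_3 < v_4 < v_5. Listing each simplex with vertices in this order, K has dimension 2 with simplices:

  0-simplices (6): [v_0], [v_1], [v_2], [v_3], [v_4], [v_5]
  1-simplices (15): (15 of them)
  2-simplices (10): [v_0,v_1,v_3], [v_0,v_1,v_5], [v_0,v_2,v_4], [v_0,v_2,v_5], [v_0,v_3,v_4], [v_1,v_2,v_3], [v_1,v_2,v_4], [v_1,v_4,v_5], [v_2,v_3,v_5], [v_3,v_4,v_5]

so the chain groups are C_0 ≅ Z^6, C_1 ≅ Z^15, C_2 ≅ Z^10.

The boundary map ∂_1: C_1 → C_0 maps an edge to its endpoints' difference, ∂[p,q] = q − p.
As a 6×15 matrix over Z this has rank 5, with invariant factors (1,1,1,1,1).

∂_2: C_2 → C_1 acts by ∂[p,q,r] = [q,r] − [p,r] + [p,q]. For instance
  ∂[v_2,v_3,v_5] = [v_3,v_5] − [v_2,v_5] + [v_2,v_3],
  ∂[v_0,v_2,v_5] = [v_2,v_5] − [v_0,v_5] + [v_0,v_2].
The 15×10 boundary matrix has rank 10 and Smith normal form diag(1,1,1,1,1,1,1,1,1,2).

From H_k ≅ ker(∂_k) / im(∂_{k+1}) we obtain:

  H_0: rank C_0 − rank ∂_1 = 6 − 5 = 1, and the invariant factors of ∂_1 are all 1, so H_0 = Z.
  H_1: rank ker ∂_1 − rank ∂_2 = (15 − 5) − 10 = 0, and ∂_2 has invariant factor 2 > 1, so H_1 = Z/2Z.
  H_2: rank ker ∂_2 − rank ∂_3 = (10 − 10) − 0 = 0, and there is no ∂_3, so H_2 = 0.

As a check, the Euler characteristic is 6 − 15 + 10 = 1, which agrees with 1 − 0 + 0 = 1.
(K is a triangulation of the real projective plane RP^2.)

H_0 = Z,  H_1 = Z/2Z,  H_2 = 0.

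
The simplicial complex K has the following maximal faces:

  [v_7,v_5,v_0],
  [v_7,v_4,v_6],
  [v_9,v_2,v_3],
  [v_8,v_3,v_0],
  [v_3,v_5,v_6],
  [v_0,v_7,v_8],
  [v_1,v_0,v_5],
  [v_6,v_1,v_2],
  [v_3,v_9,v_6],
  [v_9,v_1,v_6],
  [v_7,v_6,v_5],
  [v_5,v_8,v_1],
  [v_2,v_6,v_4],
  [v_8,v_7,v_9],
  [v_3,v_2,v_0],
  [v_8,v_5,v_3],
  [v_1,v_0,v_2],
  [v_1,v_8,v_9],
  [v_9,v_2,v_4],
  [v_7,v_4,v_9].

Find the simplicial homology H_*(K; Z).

H_0 ≅ Z,  H_1 ≅ Z ⊕ Z_2,  H_2 = 0.

Fix the vertex order v_0 < v_1 < v_2 < v_3 < v_4 < v_5 < v_6 < v_7 < v_8 < v_9 and write every simplex with vertices in increasing order. Then dim K = 2 and the simplices of K are:

  0-simplices (10): [v_0], [v_1], [v_2], [v_3], [v_4], [v_5], [v_6], [v_7], [v_8], [v_9]
  1-simplices (30): (30 of them)
  2-simplices (20): (20 of them)

Hence C_0 ≅ Z^10, C_1 ≅ Z^30, C_2 ≅ Z^20.

The boundary map ∂_1: C_1 → C_0 maps an edge to its endpoints' difference, ∂[p,q] = q − p. For instance
  ∂[v_3,v_5] = [v_5] − [v_3].
This gives a 10×30 integer matrix of rank 9; reducing to Smith normal form yields diagonal entries (1,1,1,1,1,1,1,1,1).

∂_2: C_2 → C_1 sends each 2-simplex [p,q,r] to [q,r] − [p,r] + [p,q]. For instance
  ∂[v_2,v_4,v_9] = [v_4,v_9] − [v_2,v_9] + [v_2,v_4],
  ∂[v_2,v_3,v_9] = [v_3,v_9] − [v_2,v_9] + [v_2,v_3].
The 30×20 boundary matrix has rank 20 and Smith normal form diag(1,1,1,1,1,1,1,1,1,1,1,1,1,1,1,1,1,1,1,2).

Computing H_k = (kernel of ∂_k) / (image of ∂_{k+1}):

  H_0: rank C_0 − rank ∂_1 = 10 − 9 = 1, and the invariant factors of ∂_1 are all 1, so H_0 ≅ Z.
  H_1: rank ker ∂_1 − rank ∂_2 = (30 − 9) − 20 = 1, and ∂_2 has invariant factor 2 > 1, so H_1 ≅ Z ⊕ Z_2.
  H_2: rank ker ∂_2 − rank ∂_3 = (20 − 20) − 0 = 0, and there is no ∂_3, so H_2 ≅ 0.

(K is a triangulation of the Klein bottle.)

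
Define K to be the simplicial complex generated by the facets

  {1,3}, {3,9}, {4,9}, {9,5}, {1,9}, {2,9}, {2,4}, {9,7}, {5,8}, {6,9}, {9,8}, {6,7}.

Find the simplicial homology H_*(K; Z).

Order the vertices as 1 < 2 < 3 < 4 < 5 < 6 < 7 < 8 < 9. Listing each simplex with vertices in this order, K has dimension 1 with simplices:

  0-simplices (9): [1], [2], [3], [4], [5], [6], [7], [8], [9]
  1-simplices (12): [1,3], [1,9], [2,4], [2,9], [3,9], [4,9], [5,8], [5,9], [6,7], [6,9], [7,9], [8,9]

so the chain groups are C_0 ≅ Z^9, C_1 ≅ Z^12.

The boundary map ∂_1: C_1 → C_0 sends each edge [p,q] (with p < q) to q − p.
As a 9×12 matrix over Z this has rank 8, with invariant factors (1,1,1,1,1,1,1,1).

Reading off H_k = ker ∂_k / im ∂_{k+1}:

  H_0: rank C_0 − rank ∂_1 = 9 − 8 = 1, and the invariant factors of ∂_1 are all 1, so H_0 = Z.
  H_1: rank ker ∂_1 − rank ∂_2 = (12 − 8) − 0 = 4, and there is no ∂_2, so H_1 = Z^4.

H_0 ≅ Z,  H_1 ≅ Z^4.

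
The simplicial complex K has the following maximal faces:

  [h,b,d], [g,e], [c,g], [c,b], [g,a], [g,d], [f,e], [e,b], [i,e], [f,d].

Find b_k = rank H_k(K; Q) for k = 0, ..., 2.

b_0 = 1, b_1 = 3, b_2 = 0.

Fix the vertex order a < b < c < d < e < f < g < h < i and write every simplex with vertices in increasing order. Then dim K = 2 and the simplices of K are:

  0-simplices (9): a, b, c, d, e, f, g, h, i
  1-simplices (12): ag, bc, bd, be, bh, cg, df, dg, dh, ef, eg, ei
  2-simplices (1): bdh

giving chain groups C_0 ≅ Z^9, C_1 ≅ Z^12, C_2 ≅ Z^1.

Boundary ∂_1: C_1 → C_0 maps an edge to its endpoints' difference, ∂[p,q] = q − p. For instance
  ∂ef = f − e.
The resulting 9×12 matrix has rank 8, and its Smith normal form has invariant factors (1,1,1,1,1,1,1,1).

The boundary map ∂_2: C_2 → C_1 sends each 2-simplex [p,q,r] to [q,r] − [p,r] + [p,q]. For instance
  ∂bdh = dh − bh + bd.
The resulting 12×1 matrix has rank 1, and its Smith normal form has invariant factors (1).

Now H_k = ker ∂_k / im ∂_{k+1}, so:

  H_0: rank C_0 − rank ∂_1 = 9 − 8 = 1, and the invariant factors of ∂_1 are all 1, so H_0 = Z.
  H_1: rank ker ∂_1 − rank ∂_2 = (12 − 8) − 1 = 3, and the invariant factors of ∂_2 are all 1, so H_1 = Z^3.
  H_2: rank ker ∂_2 − rank ∂_3 = (1 − 1) − 0 = 0, and there is no ∂_3, so H_2 = 0.

Hence the Betti numbers are b_0 = 1, b_1 = 3, b_2 = 0.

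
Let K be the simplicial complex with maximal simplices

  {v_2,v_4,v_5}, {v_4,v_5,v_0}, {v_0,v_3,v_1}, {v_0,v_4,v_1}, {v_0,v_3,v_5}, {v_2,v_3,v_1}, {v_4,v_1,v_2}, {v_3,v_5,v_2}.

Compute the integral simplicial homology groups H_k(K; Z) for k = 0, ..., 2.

H_0 = Z,  H_1 = 0,  H_2 = Z.

Take the total order v_0 < v_1 < v_2 < v_3 < v_4 < v_5 on the vertex set. Then K (dimension 2) consists of the simplices:

  0-simplices (6): [v_0], [v_1], [v_2], [v_3], [v_4], [v_5]
  1-simplices (12): [v_0,v_1], [v_0,v_3], [v_0,v_4], [v_0,v_5], [v_1,v_2], [v_1,v_3], [v_1,v_4], [v_2,v_3], [v_2,v_4], [v_2,v_5], [v_3,v_5], [v_4,v_5]
  2-simplices (8): [v_0,v_1,v_3], [v_0,v_1,v_4], [v_0,v_3,v_5], [v_0,v_4,v_5], [v_1,v_2,v_3], [v_1,v_2,v_4], [v_2,v_3,v_5], [v_2,v_4,v_5]

Hence C_0 ≅ Z^6, C_1 ≅ Z^12, C_2 ≅ Z^8.

The boundary map ∂_1: C_1 → C_0 is given by ∂[p,q] = [q] − [p]. For instance
  ∂[v_2,v_3] = [v_3] − [v_2].
The 6×12 boundary matrix has rank 5 and Smith normal form diag(1,1,1,1,1).

Boundary ∂_2: C_2 → C_1 acts by ∂[p,q,r] = [q,r] − [p,r] + [p,q]. For instance
  ∂[v_0,v_1,v_3] = [v_1,v_3] − [v_0,v_3] + [v_0,v_1],
  ∂[v_1,v_2,v_3] = [v_2,v_3] − [v_1,v_3] + [v_1,v_2].
The resulting 12×8 matrix has rank 7, and its Smith normal form has invariant factors (1,1,1,1,1,1,1).

Now H_k = ker ∂_k / im ∂_{k+1}, so:

  H_0: rank C_0 − rank ∂_1 = 6 − 5 = 1, and the invariant factors of ∂_1 are all 1, so H_0 = Z.
  H_1: rank ker ∂_1 − rank ∂_2 = (12 − 5) − 7 = 0, and the invariant factors of ∂_2 are all 1, so H_1 = 0.
  H_2: rank ker ∂_2 − rank ∂_3 = (8 − 7) − 0 = 1, and there is no ∂_3, so H_2 = Z.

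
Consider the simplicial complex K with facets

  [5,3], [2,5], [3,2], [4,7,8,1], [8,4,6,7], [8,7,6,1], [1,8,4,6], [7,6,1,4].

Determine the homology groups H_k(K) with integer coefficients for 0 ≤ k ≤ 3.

H_0 ≅ Z^2,  H_1 ≅ Z,  H_2 = 0,  H_3 ≅ Z.

We work with the vertex ordering 1 < 2 < 3 < 4 < 5 < 6 < 7 < 8. The simplices of K, each written with vertices in increasing order, are:

  0-simplices (8): [1], [2], [3], [4], [5], [6], [7], [8]
  1-simplices (13): [1,4], [1,6], [1,7], [1,8], [2,3], [2,5], [3,5], [4,6], [4,7], [4,8], [6,7], [6,8], [7,8]
  2-simplices (10): [1,4,6], [1,4,7], [1,4,8], [1,6,7], [1,6,8], [1,7,8], [4,6,7], [4,6,8], [4,7,8], [6,7,8]
  3-simplices (5): [1,4,6,7], [1,4,6,8], [1,4,7,8], [1,6,7,8], [4,6,7,8]

so the chain groups are C_0 ≅ Z^8, C_1 ≅ Z^13, C_2 ≅ Z^10, C_3 ≅ Z^5.

The boundary map ∂_1: C_1 → C_0 is given by ∂[p,q] = [q] − [p].
As a 8×13 matrix over Z this has rank 6, with invariant factors (1,1,1,1,1,1).

Boundary ∂_2: C_2 → C_1 sends each 2-simplex [p,q,r] to [q,r] − [p,r] + [p,q]. For instance
  ∂[1,4,6] = [4,6] − [1,6] + [1,4],
  ∂[4,7,8] = [7,8] − [4,8] + [4,7].
As a 13×10 matrix over Z this has rank 6, with invariant factors (1,1,1,1,1,1).

∂_3: C_3 → C_2 sends each 3-simplex σ to the alternating sum Σ_i (−1)^i (σ with its i-th vertex removed). For instance
  ∂[1,4,7,8] = [4,7,8] − [1,7,8] + [1,4,8] − [1,4,7],
  ∂[1,6,7,8] = [6,7,8] − [1,7,8] + [1,6,8] − [1,6,7].
The 10×5 boundary matrix has rank 4 and Smith normal form diag(1,1,1,1).

Computing H_k = (kernel of ∂_k) / (image of ∂_{k+1}):

  H_0: rank C_0 − rank ∂_1 = 8 − 6 = 2, and the invariant factors of ∂_1 are all 1, so H_0 ≅ Z^2.
  H_1: rank ker ∂_1 − rank ∂_2 = (13 − 6) − 6 = 1, and the invariant factors of ∂_2 are all 1, so H_1 ≅ Z.
  H_2: rank ker ∂_2 − rank ∂_3 = (10 − 6) − 4 = 0, and the invariant factors of ∂_3 are all 1, so H_2 ≅ 0.
  H_3: rank ker ∂_3 − rank ∂_4 = (5 − 4) − 0 = 1, and there is no ∂_4, so H_3 ≅ Z.

(K is a triangulation of the disjoint union of the 3-sphere S^3 and the circle S^1.)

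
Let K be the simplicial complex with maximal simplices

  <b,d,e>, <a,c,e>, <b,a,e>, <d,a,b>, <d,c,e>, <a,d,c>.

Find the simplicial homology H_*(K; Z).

H_0 ≅ Z,  H_1 = 0,  H_2 ≅ Z.

Take the total order a < b < c < d < e on the vertex set. Then K (dimension 2) consists of the simplices:

  0-simplices (5): a, b, c, d, e
  1-simplices (9): ab, ac, ad, ae, bd, be, cd, ce, de
  2-simplices (6): abd, abe, acd, ace, bde, cde

giving chain groups C_0 ≅ Z^5, C_1 ≅ Z^9, C_2 ≅ Z^6.

∂_1: C_1 → C_0 sends each edge [p,q] (with p < q) to q − p. For instance
  ∂ad = d − a.
This gives a 5×9 integer matrix of rank 4; reducing to Smith normal form yields diagonal entries (1,1,1,1).

Boundary ∂_2: C_2 → C_1 maps a triangle to the signed sum of its edges. For instance
  ∂ace = ce − ae + ac,
  ∂abd = bd − ad + ab.
The 9×6 boundary matrix has rank 5 and Smith normal form diag(1,1,1,1,1).

From H_k ≅ ker(∂_k) / im(∂_{k+1}) we obtain:

  H_0: rank C_0 − rank ∂_1 = 5 − 4 = 1, and the invariant factors of ∂_1 are all 1, so H_0 = Z.
  H_1: rank ker ∂_1 − rank ∂_2 = (9 − 4) − 5 = 0, and the invariant factors of ∂_2 are all 1, so H_1 = 0.
  H_2: rank ker ∂_2 − rank ∂_3 = (6 − 5) − 0 = 1, and there is no ∂_3, so H_2 = Z.

As a check, the Euler characteristic is 5 − 9 + 6 = 2, which agrees with 1 − 0 + 1 = 2.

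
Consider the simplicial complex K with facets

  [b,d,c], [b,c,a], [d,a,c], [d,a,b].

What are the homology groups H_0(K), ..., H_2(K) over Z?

H_0 ≅ Z,  H_1 = 0,  H_2 ≅ Z.

Fix the vertex order a < b < c < d and write every simplex with vertices in increasing order. Then dim K = 2 and the simplices of K are:

  0-simplices (4): a, b, c, d
  1-simplices (6): ab, ac, ad, bc, bd, cd
  2-simplices (4): abc, abd, acd, bcd

so the chain groups are C_0 ≅ Z^4, C_1 ≅ Z^6, C_2 ≅ Z^4.

Boundary ∂_1: C_1 → C_0 is given by ∂[p,q] = [q] − [p]. For instance
  ∂ac = c − a.
The 4×6 boundary matrix has rank 3 and Smith normal form diag(1,1,1).

The boundary map ∂_2: C_2 → C_1 acts by ∂[p,q,r] = [q,r] − [p,r] + [p,q]. For instance
  ∂bcd = cd − bd + bc,
  ∂abc = bc − ac + ab.
As a 6×4 matrix over Z this has rank 3, with invariant factors (1,1,1).

Now H_k = ker ∂_k / im ∂_{k+1}, so:

  H_0: rank C_0 − rank ∂_1 = 4 − 3 = 1, and the invariant factors of ∂_1 are all 1, so H_0 ≅ Z.
  H_1: rank ker ∂_1 − rank ∂_2 = (6 − 3) − 3 = 0, and the invariant factors of ∂_2 are all 1, so H_1 ≅ 0.
  H_2: rank ker ∂_2 − rank ∂_3 = (4 − 3) − 0 = 1, and there is no ∂_3, so H_2 ≅ Z.

As a check, the Euler characteristic is 4 − 6 + 4 = 2, which agrees with 1 − 0 + 1 = 2.
(K is a triangulation of the 2-sphere S^2.)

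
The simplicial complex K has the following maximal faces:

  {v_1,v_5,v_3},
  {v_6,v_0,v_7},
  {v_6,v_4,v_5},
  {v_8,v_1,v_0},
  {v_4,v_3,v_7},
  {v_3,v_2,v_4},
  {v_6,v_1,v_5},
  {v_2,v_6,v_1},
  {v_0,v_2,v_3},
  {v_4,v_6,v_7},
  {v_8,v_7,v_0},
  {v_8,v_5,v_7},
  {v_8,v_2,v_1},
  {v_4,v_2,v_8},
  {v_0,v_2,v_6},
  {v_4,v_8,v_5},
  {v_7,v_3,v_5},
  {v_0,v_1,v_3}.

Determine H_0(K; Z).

H_0 ≅ Z.

Order the vertices as v_0 < v_1 < v_2 < v_3 < v_4 < v_5 < v_6 < v_7 < v_8. Listing each simplex with vertices in this order, K has dimension 2 with simplices:

  0-simplices (9): [v_0], [v_1], [v_2], [v_3], [v_4], [v_5], [v_6], [v_7], [v_8]
  1-simplices (27): (27 of them)
  2-simplices (18): (18 of them)

giving chain groups C_0 ≅ Z^9, C_1 ≅ Z^27, C_2 ≅ Z^18.

The boundary map ∂_1: C_1 → C_0 maps an edge to its endpoints' difference, ∂[p,q] = q − p.
This gives a 9×27 integer matrix of rank 8; reducing to Smith normal form yields diagonal entries (1,1,1,1,1,1,1,1).

The boundary map ∂_2: C_2 → C_1 sends each 2-simplex [p,q,r] to [q,r] − [p,r] + [p,q]. For instance
  ∂[v_4,v_5,v_6] = [v_5,v_6] − [v_4,v_6] + [v_4,v_5],
  ∂[v_2,v_4,v_8] = [v_4,v_8] − [v_2,v_8] + [v_2,v_4].
This gives a 27×18 integer matrix of rank 18; reducing to Smith normal form yields diagonal entries (1,1,1,1,1,1,1,1,1,1,1,1,1,1,1,1,1,2).

Computing H_k = (kernel of ∂_k) / (image of ∂_{k+1}):

  H_0: rank C_0 − rank ∂_1 = 9 − 8 = 1, and the invariant factors of ∂_1 are all 1, so H_0 = Z.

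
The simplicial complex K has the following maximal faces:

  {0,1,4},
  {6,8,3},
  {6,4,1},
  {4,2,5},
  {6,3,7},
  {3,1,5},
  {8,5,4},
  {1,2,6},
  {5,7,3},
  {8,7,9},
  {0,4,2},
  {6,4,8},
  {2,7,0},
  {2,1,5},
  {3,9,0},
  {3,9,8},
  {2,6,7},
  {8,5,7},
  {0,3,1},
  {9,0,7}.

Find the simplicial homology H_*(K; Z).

Order the vertices as 0 < 1 < 2 < 3 < 4 < 5 < 6 < 7 < 8 < 9. Listing each simplex with vertices in this order, K has dimension 2 with simplices:

  0-simplices (10): [0], [1], [2], [3], [4], [5], [6], [7], [8], [9]
  1-simplices (30): (30 of them)
  2-simplices (20): (20 of them)

giving chain groups C_0 ≅ Z^10, C_1 ≅ Z^30, C_2 ≅ Z^20.

∂_1: C_1 → C_0 sends each edge [p,q] (with p < q) to q − p.
As a 10×30 matrix over Z this has rank 9, with invariant factors (1,1,1,1,1,1,1,1,1).

The boundary map ∂_2: C_2 → C_1 maps a triangle to the signed sum of its edges. For instance
  ∂[0,2,4] = [2,4] − [0,4] + [0,2],
  ∂[1,3,5] = [3,5] − [1,5] + [1,3].
As a 30×20 matrix over Z this has rank 20, with invariant factors (1,1,1,1,1,1,1,1,1,1,1,1,1,1,1,1,1,1,1,2).

Computing H_k = (kernel of ∂_k) / (image of ∂_{k+1}):

  H_0: rank C_0 − rank ∂_1 = 10 − 9 = 1, and the invariant factors of ∂_1 are all 1, so H_0 = Z.
  H_1: rank ker ∂_1 − rank ∂_2 = (30 − 9) − 20 = 1, and ∂_2 has invariant factor 2 > 1, so H_1 = Z ⊕ Z/2.
  H_2: rank ker ∂_2 − rank ∂_3 = (20 − 20) − 0 = 0, and there is no ∂_3, so H_2 = 0.

H_0 = Z,  H_1 = Z ⊕ Z/2,  H_2 = 0.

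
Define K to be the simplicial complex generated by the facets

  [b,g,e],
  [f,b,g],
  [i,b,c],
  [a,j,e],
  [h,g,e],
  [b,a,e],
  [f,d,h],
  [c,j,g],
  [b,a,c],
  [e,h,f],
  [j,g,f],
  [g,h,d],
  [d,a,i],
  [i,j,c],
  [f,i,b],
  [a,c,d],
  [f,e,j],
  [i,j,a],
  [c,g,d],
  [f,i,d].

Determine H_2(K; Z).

Order the vertices as a < b < c < d < e < f < g < h < i < j. Listing each simplex with vertices in this order, K has dimension 2 with simplices:

  0-simplices (10): a, b, c, d, e, f, g, h, i, j
  1-simplices (30): ab, ac, ad, ae, ai, aj, bc, be, bf, bg, bi, cd, cg, ci, cj, df, dg, dh, di, ef, eg, eh, ej, fg, fh, fi, fj, gh, gj, ij
  2-simplices (20): abc, abe, acd, adi, aej, aij, bci, beg, bfg, bfi, cdg, cgj, cij, dfh, dfi, dgh, efh, efj, egh, fgj

so the chain groups are C_0 ≅ Z^10, C_1 ≅ Z^30, C_2 ≅ Z^20.

The boundary map ∂_1: C_1 → C_0 maps an edge to its endpoints' difference, ∂[p,q] = q − p.
As a 10×30 matrix over Z this has rank 9, with invariant factors (1,1,1,1,1,1,1,1,1).

The boundary map ∂_2: C_2 → C_1 acts by ∂[p,q,r] = [q,r] − [p,r] + [p,q]. For instance
  ∂efj = fj − ej + ef,
  ∂bfg = fg − bg + bf.
As a 30×20 matrix over Z this has rank 20, with invariant factors (1,1,1,1,1,1,1,1,1,1,1,1,1,1,1,1,1,1,1,2).

Reading off H_k = ker ∂_k / im ∂_{k+1}:

  H_2: rank ker ∂_2 − rank ∂_3 = (20 − 20) − 0 = 0, and there is no ∂_3, so H_2 ≅ 0.

(K is a triangulation of the Klein bottle.)

H_2 ≅ 0.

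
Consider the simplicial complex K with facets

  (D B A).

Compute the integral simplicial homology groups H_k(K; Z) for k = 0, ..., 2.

H_0 ≅ Z,  H_1 = 0,  H_2 = 0.

Take the total order A < B < D on the vertex set. Then K (dimension 2) consists of the simplices:

  0-simplices (3): A, B, D
  1-simplices (3): AB, AD, BD
  2-simplices (1): ABD

so the chain groups are C_0 ≅ Z^3, C_1 ≅ Z^3, C_2 ≅ Z^1.

Boundary ∂_1: C_1 → C_0 sends each edge [p,q] (with p < q) to q − p.
As a 3×3 matrix over Z this has rank 2, with invariant factors (1,1).

The boundary map ∂_2: C_2 → C_1 acts by ∂[p,q,r] = [q,r] − [p,r] + [p,q]. For instance
  ∂ABD = BD − AD + AB.
The resulting 3×1 matrix has rank 1, and its Smith normal form has invariant factors (1).

Computing H_k = (kernel of ∂_k) / (image of ∂_{k+1}):

  H_0: rank C_0 − rank ∂_1 = 3 − 2 = 1, and the invariant factors of ∂_1 are all 1, so H_0 ≅ Z.
  H_1: rank ker ∂_1 − rank ∂_2 = (3 − 2) − 1 = 0, and the invariant factors of ∂_2 are all 1, so H_1 ≅ 0.
  H_2: rank ker ∂_2 − rank ∂_3 = (1 − 1) − 0 = 0, and there is no ∂_3, so H_2 ≅ 0.

(K is a triangulation of the 2-simplex.)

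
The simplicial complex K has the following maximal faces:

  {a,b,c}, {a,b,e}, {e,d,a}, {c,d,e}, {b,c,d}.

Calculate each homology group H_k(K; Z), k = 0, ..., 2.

H_0 = Z,  H_1 = Z,  H_2 = 0.

Order the vertices as a < b < c < d < e. Listing each simplex with vertices in this order, K has dimension 2 with simplices:

  0-simplices (5): a, b, c, d, e
  1-simplices (10): ab, ac, ad, ae, bc, bd, be, cd, ce, de
  2-simplices (5): abc, abe, ade, bcd, cde

so the chain groups are C_0 ≅ Z^5, C_1 ≅ Z^10, C_2 ≅ Z^5.

The boundary map ∂_1: C_1 → C_0 maps an edge to its endpoints' difference, ∂[p,q] = q − p. For instance
  ∂cd = d − c.
The resulting 5×10 matrix has rank 4, and its Smith normal form has invariant factors (1,1,1,1).

The boundary map ∂_2: C_2 → C_1 sends each 2-simplex [p,q,r] to [q,r] − [p,r] + [p,q]. For instance
  ∂cde = de − ce + cd,
  ∂bcd = cd − bd + bc.
As a 10×5 matrix over Z this has rank 5, with invariant factors (1,1,1,1,1).

Reading off H_k = ker ∂_k / im ∂_{k+1}:

  H_0: rank C_0 − rank ∂_1 = 5 − 4 = 1, and the invariant factors of ∂_1 are all 1, so H_0 ≅ Z.
  H_1: rank ker ∂_1 − rank ∂_2 = (10 − 4) − 5 = 1, and the invariant factors of ∂_2 are all 1, so H_1 ≅ Z.
  H_2: rank ker ∂_2 − rank ∂_3 = (5 − 5) − 0 = 0, and there is no ∂_3, so H_2 ≅ 0.

As a check, the Euler characteristic is 5 − 10 + 5 = 0, which agrees with 1 − 1 + 0 = 0.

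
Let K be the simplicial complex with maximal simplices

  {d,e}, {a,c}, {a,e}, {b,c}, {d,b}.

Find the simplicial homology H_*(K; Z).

Order the vertices as a < b < c < d < e. Listing each simplex with vertices in this order, K has dimension 1 with simplices:

  0-simplices (5): a, b, c, d, e
  1-simplices (5): ac, ae, bc, bd, de

so the chain groups are C_0 ≅ Z^5, C_1 ≅ Z^5.

∂_1: C_1 → C_0 maps an edge to its endpoints' difference, ∂[p,q] = q − p. For instance
  ∂bd = d − b.
The resulting 5×5 matrix has rank 4, and its Smith normal form has invariant factors (1,1,1,1).

Computing H_k = (kernel of ∂_k) / (image of ∂_{k+1}):

  H_0: rank C_0 − rank ∂_1 = 5 − 4 = 1, and the invariant factors of ∂_1 are all 1, so H_0 ≅ Z.
  H_1: rank ker ∂_1 − rank ∂_2 = (5 − 4) − 0 = 1, and there is no ∂_2, so H_1 ≅ Z.

(K is a triangulation of the circle S^1.)

H_0 ≅ Z,  H_1 ≅ Z.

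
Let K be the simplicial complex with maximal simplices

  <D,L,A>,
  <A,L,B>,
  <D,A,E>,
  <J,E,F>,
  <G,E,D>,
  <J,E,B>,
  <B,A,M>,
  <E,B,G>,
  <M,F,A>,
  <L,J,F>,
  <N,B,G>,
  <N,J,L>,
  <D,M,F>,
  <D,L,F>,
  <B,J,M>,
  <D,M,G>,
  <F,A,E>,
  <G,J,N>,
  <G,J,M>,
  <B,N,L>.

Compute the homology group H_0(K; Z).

Order the vertices as A < B < D < E < F < G < J < L < M < N. Listing each simplex with vertices in this order, K has dimension 2 with simplices:

  0-simplices (10): A, B, D, E, F, G, J, L, M, N
  1-simplices (30): AB, AD, AE, AF, AL, AM, BE, BG, BJ, BL, BM, BN, DE, DF, DG, DL, DM, EF, EG, EJ, FJ, FL, FM, GJ, GM, GN, JL, JM, JN, LN
  2-simplices (20): ABL, ABM, ADE, ADL, AEF, AFM, BEG, BEJ, BGN, BJM, BLN, DEG, DFL, DFM, DGM, EFJ, FJL, GJM, GJN, JLN

giving chain groups C_0 ≅ Z^10, C_1 ≅ Z^30, C_2 ≅ Z^20.

Boundary ∂_1: C_1 → C_0 maps an edge to its endpoints' difference, ∂[p,q] = q − p. For instance
  ∂DG = G − D.
As a 10×30 matrix over Z this has rank 9, with invariant factors (1,1,1,1,1,1,1,1,1).

Boundary ∂_2: C_2 → C_1 sends each 2-simplex [p,q,r] to [q,r] − [p,r] + [p,q]. For instance
  ∂DGM = GM − DM + DG,
  ∂BJM = JM − BM + BJ.
As a 30×20 matrix over Z this has rank 20, with invariant factors (1,1,1,1,1,1,1,1,1,1,1,1,1,1,1,1,1,1,1,2).

Computing H_k = (kernel of ∂_k) / (image of ∂_{k+1}):

  H_0: rank C_0 − rank ∂_1 = 10 − 9 = 1, and the invariant factors of ∂_1 are all 1, so H_0 = Z.

H_0 = Z.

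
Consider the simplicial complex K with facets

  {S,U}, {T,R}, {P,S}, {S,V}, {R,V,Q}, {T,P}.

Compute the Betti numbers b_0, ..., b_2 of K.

K has 7 vertices, 8 edges, 1 triangle.
rank ∂_0 = 0, rank ∂_1 = 6 ⇒ b_0 = 7 − 0 − 6 = 1; all invariant factors of ∂_1 are 1 so no torsion. So H_0 = Z.
rank ∂_1 = 6, rank ∂_2 = 1 ⇒ b_1 = 8 − 6 − 1 = 1; all invariant factors of ∂_2 are 1 so no torsion. So H_1 = Z.
rank ∂_2 = 1, rank ∂_3 = 0 ⇒ b_2 = 1 − 1 − 0 = 0. So H_2 = 0.

b_0 = 1, b_1 = 1, b_2 = 0.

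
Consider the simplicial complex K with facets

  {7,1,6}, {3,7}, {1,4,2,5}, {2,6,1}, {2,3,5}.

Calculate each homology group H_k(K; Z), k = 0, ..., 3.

Take the total order 1 < 2 < 3 < 4 < 5 < 6 < 7 on the vertex set. Then K (dimension 3) consists of the simplices:

  0-simplices (7): [1], [2], [3], [4], [5], [6], [7]
  1-simplices (13): [1,2], [1,4], [1,5], [1,6], [1,7], [2,3], [2,4], [2,5], [2,6], [3,5], [3,7], [4,5], [6,7]
  2-simplices (7): [1,2,4], [1,2,5], [1,2,6], [1,4,5], [1,6,7], [2,3,5], [2,4,5]
  3-simplices (1): [1,2,4,5]

giving chain groups C_0 ≅ Z^7, C_1 ≅ Z^13, C_2 ≅ Z^7, C_3 ≅ Z^1.

∂_1: C_1 → C_0 sends each edge [p,q] (with p < q) to q − p.
This gives a 7×13 integer matrix of rank 6; reducing to Smith normal form yields diagonal entries (1,1,1,1,1,1).

Boundary ∂_2: C_2 → C_1 sends each 2-simplex [p,q,r] to [q,r] − [p,r] + [p,q]. For instance
  ∂[1,6,7] = [6,7] − [1,7] + [1,6],
  ∂[1,2,5] = [2,5] − [1,5] + [1,2].
The 13×7 boundary matrix has rank 6 and Smith normal form diag(1,1,1,1,1,1).

The boundary map ∂_3: C_3 → C_2 sends each 3-simplex σ to the alternating sum Σ_i (−1)^i (σ with its i-th vertex removed). For instance
  ∂[1,2,4,5] = [2,4,5] − [1,4,5] + [1,2,5] − [1,2,4].
This gives a 7×1 integer matrix of rank 1; reducing to Smith normal form yields diagonal entries (1).

From H_k ≅ ker(∂_k) / im(∂_{k+1}) we obtain:

  H_0: rank C_0 − rank ∂_1 = 7 − 6 = 1, and the invariant factors of ∂_1 are all 1, so H_0 = Z.
  H_1: rank ker ∂_1 − rank ∂_2 = (13 − 6) − 6 = 1, and the invariant factors of ∂_2 are all 1, so H_1 = Z.
  H_2: rank ker ∂_2 − rank ∂_3 = (7 − 6) − 1 = 0, and the invariant factors of ∂_3 are all 1, so H_2 = 0.
  H_3: rank ker ∂_3 − rank ∂_4 = (1 − 1) − 0 = 0, and there is no ∂_4, so H_3 = 0.

H_0 = Z,  H_1 = Z,  H_2 = 0,  H_3 = 0.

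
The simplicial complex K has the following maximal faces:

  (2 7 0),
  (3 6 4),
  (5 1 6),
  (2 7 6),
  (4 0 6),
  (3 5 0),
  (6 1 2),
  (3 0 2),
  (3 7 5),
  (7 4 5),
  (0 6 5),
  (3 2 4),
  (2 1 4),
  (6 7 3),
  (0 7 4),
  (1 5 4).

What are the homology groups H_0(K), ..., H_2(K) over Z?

Fix the vertex order 0 < 1 < 2 < 3 < 4 < 5 < 6 < 7 and write every simplex with vertices in increasing order. Then dim K = 2 and the simplices of K are:

  0-simplices (8): [0], [1], [2], [3], [4], [5], [6], [7]
  1-simplices (24): (24 of them)
  2-simplices (16): [0,2,3], [0,2,7], [0,3,5], [0,4,6], [0,4,7], [0,5,6], [1,2,4], [1,2,6], [1,4,5], [1,5,6], [2,3,4], [2,6,7], [3,4,6], [3,5,7], [3,6,7], [4,5,7]

giving chain groups C_0 ≅ Z^8, C_1 ≅ Z^24, C_2 ≅ Z^16.

∂_1: C_1 → C_0 sends each edge [p,q] (with p < q) to q − p.
The resulting 8×24 matrix has rank 7, and its Smith normal form has invariant factors (1,1,1,1,1,1,1).

∂_2: C_2 → C_1 sends each 2-simplex [p,q,r] to [q,r] − [p,r] + [p,q]. For instance
  ∂[3,4,6] = [4,6] − [3,6] + [3,4],
  ∂[0,3,5] = [3,5] − [0,5] + [0,3].
The 24×16 boundary matrix has rank 15 and Smith normal form diag(1,1,1,1,1,1,1,1,1,1,1,1,1,1,1).

Now H_k = ker ∂_k / im ∂_{k+1}, so:

  H_0: rank C_0 − rank ∂_1 = 8 − 7 = 1, and the invariant factors of ∂_1 are all 1, so H_0 = Z.
  H_1: rank ker ∂_1 − rank ∂_2 = (24 − 7) − 15 = 2, and the invariant factors of ∂_2 are all 1, so H_1 = Z^2.
  H_2: rank ker ∂_2 − rank ∂_3 = (16 − 15) − 0 = 1, and there is no ∂_3, so H_2 = Z.

H_0 ≅ Z,  H_1 ≅ Z^2,  H_2 ≅ Z.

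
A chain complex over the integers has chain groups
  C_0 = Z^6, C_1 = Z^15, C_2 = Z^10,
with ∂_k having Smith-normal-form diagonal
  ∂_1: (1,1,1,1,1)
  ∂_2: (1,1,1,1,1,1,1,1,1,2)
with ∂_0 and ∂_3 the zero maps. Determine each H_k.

H_0 = Z,  H_1 = Z/2,  H_2 = 0.

H_0: b_0 = 6 − 0 − 5 = 1; torsion from ∂_1 factors > 1: none. So H_0 = Z.
H_1: b_1 = 15 − 5 − 10 = 0; torsion from ∂_2 factors > 1: [2]. So H_1 = Z/2.
H_2: b_2 = 10 − 10 − 0 = 0; torsion from ∂_3 factors > 1: none. So H_2 = 0.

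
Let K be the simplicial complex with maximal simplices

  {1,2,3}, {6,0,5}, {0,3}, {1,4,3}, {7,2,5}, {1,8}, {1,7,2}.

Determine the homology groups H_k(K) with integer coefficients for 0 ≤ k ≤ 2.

Fix the vertex order 0 < 1 < 2 < 3 < 4 < 5 < 6 < 7 < 8 and write every simplex with vertices in increasing order. Then dim K = 2 and the simplices of K are:

  0-simplices (9): [0], [1], [2], [3], [4], [5], [6], [7], [8]
  1-simplices (14): [0,3], [0,5], [0,6], [1,2], [1,3], [1,4], [1,7], [1,8], [2,3], [2,5], [2,7], [3,4], [5,6], [5,7]
  2-simplices (5): [0,5,6], [1,2,3], [1,2,7], [1,3,4], [2,5,7]

so the chain groups are C_0 ≅ Z^9, C_1 ≅ Z^14, C_2 ≅ Z^5.

Boundary ∂_1: C_1 → C_0 maps an edge to its endpoints' difference, ∂[p,q] = q − p.
As a 9×14 matrix over Z this has rank 8, with invariant factors (1,1,1,1,1,1,1,1).

Boundary ∂_2: C_2 → C_1 sends each 2-simplex [p,q,r] to [q,r] − [p,r] + [p,q]. For instance
  ∂[2,5,7] = [5,7] − [2,7] + [2,5],
  ∂[1,2,3] = [2,3] − [1,3] + [1,2].
The 14×5 boundary matrix has rank 5 and Smith normal form diag(1,1,1,1,1).

Computing H_k = (kernel of ∂_k) / (image of ∂_{k+1}):

  H_0: rank C_0 − rank ∂_1 = 9 − 8 = 1, and the invariant factors of ∂_1 are all 1, so H_0 ≅ Z.
  H_1: rank ker ∂_1 − rank ∂_2 = (14 − 8) − 5 = 1, and the invariant factors of ∂_2 are all 1, so H_1 ≅ Z.
  H_2: rank ker ∂_2 − rank ∂_3 = (5 − 5) − 0 = 0, and there is no ∂_3, so H_2 ≅ 0.

H_0 = Z,  H_1 = Z,  H_2 = 0.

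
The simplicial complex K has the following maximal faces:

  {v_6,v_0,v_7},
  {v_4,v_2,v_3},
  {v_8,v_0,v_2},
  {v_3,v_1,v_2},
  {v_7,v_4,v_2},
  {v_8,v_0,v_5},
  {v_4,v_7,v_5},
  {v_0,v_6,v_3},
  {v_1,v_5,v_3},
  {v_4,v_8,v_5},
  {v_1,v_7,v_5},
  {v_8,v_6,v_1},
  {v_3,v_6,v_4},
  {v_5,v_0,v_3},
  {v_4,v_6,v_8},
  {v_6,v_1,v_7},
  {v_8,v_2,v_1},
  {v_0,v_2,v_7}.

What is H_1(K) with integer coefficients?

Fix the vertex order v_0 < v_1 < v_2 < v_3 < v_4 < v_5 < v_6 < v_7 < v_8 and write every simplex with vertices in increasing order. Then dim K = 2 and the simplices of K are:

  0-simplices (9): [v_0], [v_1], [v_2], [v_3], [v_4], [v_5], [v_6], [v_7], [v_8]
  1-simplices (27): (27 of them)
  2-simplices (18): (18 of them)

so the chain groups are C_0 ≅ Z^9, C_1 ≅ Z^27, C_2 ≅ Z^18.

∂_1: C_1 → C_0 is given by ∂[p,q] = [q] − [p]. For instance
  ∂[v_0,v_2] = [v_2] − [v_0].
As a 9×27 matrix over Z this has rank 8, with invariant factors (1,1,1,1,1,1,1,1).

∂_2: C_2 → C_1 sends each 2-simplex [p,q,r] to [q,r] − [p,r] + [p,q]. For instance
  ∂[v_0,v_5,v_8] = [v_5,v_8] − [v_0,v_8] + [v_0,v_5],
  ∂[v_1,v_3,v_5] = [v_3,v_5] − [v_1,v_5] + [v_1,v_3].
The 27×18 boundary matrix has rank 17 and Smith normal form diag(1,1,1,1,1,1,1,1,1,1,1,1,1,1,1,1,1).

From H_k ≅ ker(∂_k) / im(∂_{k+1}) we obtain:

  H_1: rank ker ∂_1 − rank ∂_2 = (27 − 8) − 17 = 2, and the invariant factors of ∂_2 are all 1, so H_1 = Z^2.

H_1 = Z^2.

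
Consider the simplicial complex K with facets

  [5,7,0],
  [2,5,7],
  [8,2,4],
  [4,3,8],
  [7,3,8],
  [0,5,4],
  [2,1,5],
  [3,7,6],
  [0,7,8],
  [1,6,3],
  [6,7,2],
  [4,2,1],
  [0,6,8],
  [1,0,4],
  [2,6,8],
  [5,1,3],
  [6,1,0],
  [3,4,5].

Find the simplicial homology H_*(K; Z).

H_0 ≅ Z,  H_1 ≅ Z ⊕ Z/2Z,  H_2 = 0.

Order the vertices as 0 < 1 < 2 < 3 < 4 < 5 < 6 < 7 < 8. Listing each simplex with vertices in this order, K has dimension 2 with simplices:

  0-simplices (9): [0], [1], [2], [3], [4], [5], [6], [7], [8]
  1-simplices (27): (27 of them)
  2-simplices (18): [0,1,4], [0,1,6], [0,4,5], [0,5,7], [0,6,8], [0,7,8], [1,2,4], [1,2,5], [1,3,5], [1,3,6], [2,4,8], [2,5,7], [2,6,7], [2,6,8], [3,4,5], [3,4,8], [3,6,7], [3,7,8]

Hence C_0 ≅ Z^9, C_1 ≅ Z^27, C_2 ≅ Z^18.

Boundary ∂_1: C_1 → C_0 sends each edge [p,q] (with p < q) to q − p. For instance
  ∂[4,5] = [5] − [4].
As a 9×27 matrix over Z this has rank 8, with invariant factors (1,1,1,1,1,1,1,1).

Boundary ∂_2: C_2 → C_1 maps a triangle to the signed sum of its edges. For instance
  ∂[3,7,8] = [7,8] − [3,8] + [3,7],
  ∂[2,6,7] = [6,7] − [2,7] + [2,6].
This gives a 27×18 integer matrix of rank 18; reducing to Smith normal form yields diagonal entries (1,1,1,1,1,1,1,1,1,1,1,1,1,1,1,1,1,2).

Reading off H_k = ker ∂_k / im ∂_{k+1}:

  H_0: rank C_0 − rank ∂_1 = 9 − 8 = 1, and the invariant factors of ∂_1 are all 1, so H_0 = Z.
  H_1: rank ker ∂_1 − rank ∂_2 = (27 − 8) − 18 = 1, and ∂_2 has invariant factor 2 > 1, so H_1 = Z ⊕ Z/2Z.
  H_2: rank ker ∂_2 − rank ∂_3 = (18 − 18) − 0 = 0, and there is no ∂_3, so H_2 = 0.

As a check, the Euler characteristic is 9 − 27 + 18 = 0, which agrees with 1 − 1 + 0 = 0.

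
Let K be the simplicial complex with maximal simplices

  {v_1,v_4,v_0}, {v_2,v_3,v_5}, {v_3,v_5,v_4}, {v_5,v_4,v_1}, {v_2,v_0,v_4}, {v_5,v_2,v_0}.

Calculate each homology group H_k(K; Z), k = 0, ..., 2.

H_0 = Z,  H_1 = Z,  H_2 = 0.

Order the vertices as v_0 < v_1 < v_2 < v_3 < v_4 < v_5. Listing each simplex with vertices in this order, K has dimension 2 with simplices:

  0-simplices (6): [v_0], [v_1], [v_2], [v_3], [v_4], [v_5]
  1-simplices (12): [v_0,v_1], [v_0,v_2], [v_0,v_4], [v_0,v_5], [v_1,v_4], [v_1,v_5], [v_2,v_3], [v_2,v_4], [v_2,v_5], [v_3,v_4], [v_3,v_5], [v_4,v_5]
  2-simplices (6): [v_0,v_1,v_4], [v_0,v_2,v_4], [v_0,v_2,v_5], [v_1,v_4,v_5], [v_2,v_3,v_5], [v_3,v_4,v_5]

Hence C_0 ≅ Z^6, C_1 ≅ Z^12, C_2 ≅ Z^6.

The boundary map ∂_1: C_1 → C_0 maps an edge to its endpoints' difference, ∂[p,q] = q − p.
As a 6×12 matrix over Z this has rank 5, with invariant factors (1,1,1,1,1).

The boundary map ∂_2: C_2 → C_1 acts by ∂[p,q,r] = [q,r] − [p,r] + [p,q]. For instance
  ∂[v_0,v_2,v_5] = [v_2,v_5] − [v_0,v_5] + [v_0,v_2],
  ∂[v_0,v_2,v_4] = [v_2,v_4] − [v_0,v_4] + [v_0,v_2].
This gives a 12×6 integer matrix of rank 6; reducing to Smith normal form yields diagonal entries (1,1,1,1,1,1).

From H_k ≅ ker(∂_k) / im(∂_{k+1}) we obtain:

  H_0: rank C_0 − rank ∂_1 = 6 − 5 = 1, and the invariant factors of ∂_1 are all 1, so H_0 ≅ Z.
  H_1: rank ker ∂_1 − rank ∂_2 = (12 − 5) − 6 = 1, and the invariant factors of ∂_2 are all 1, so H_1 ≅ Z.
  H_2: rank ker ∂_2 − rank ∂_3 = (6 − 6) − 0 = 0, and there is no ∂_3, so H_2 ≅ 0.

As a check, the Euler characteristic is 6 − 12 + 6 = 0, which agrees with 1 − 1 + 0 = 0.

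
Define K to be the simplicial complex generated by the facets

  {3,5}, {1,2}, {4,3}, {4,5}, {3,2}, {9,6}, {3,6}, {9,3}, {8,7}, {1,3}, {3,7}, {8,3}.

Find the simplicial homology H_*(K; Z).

Order the vertices as 1 < 2 < 3 < 4 < 5 < 6 < 7 < 8 < 9. Listing each simplex with vertices in this order, K has dimension 1 with simplices:

  0-simplices (9): [1], [2], [3], [4], [5], [6], [7], [8], [9]
  1-simplices (12): [1,2], [1,3], [2,3], [3,4], [3,5], [3,6], [3,7], [3,8], [3,9], [4,5], [6,9], [7,8]

Hence C_0 ≅ Z^9, C_1 ≅ Z^12.

The boundary map ∂_1: C_1 → C_0 maps an edge to its endpoints' difference, ∂[p,q] = q − p.
This gives a 9×12 integer matrix of rank 8; reducing to Smith normal form yields diagonal entries (1,1,1,1,1,1,1,1).

Now H_k = ker ∂_k / im ∂_{k+1}, so:

  H_0: rank C_0 − rank ∂_1 = 9 − 8 = 1, and the invariant factors of ∂_1 are all 1, so H_0 ≅ Z.
  H_1: rank ker ∂_1 − rank ∂_2 = (12 − 8) − 0 = 4, and there is no ∂_2, so H_1 ≅ Z^4.

H_0 = Z,  H_1 = Z^4.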